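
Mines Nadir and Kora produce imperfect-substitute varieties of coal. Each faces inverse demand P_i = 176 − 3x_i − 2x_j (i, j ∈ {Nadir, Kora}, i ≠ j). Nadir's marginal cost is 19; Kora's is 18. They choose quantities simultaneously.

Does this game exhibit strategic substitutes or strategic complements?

strategic substitutes

Mine Nadir's profit: π = x_{Nadir}(176 − 3x_{Nadir} − 2x_{Kora}) − 19x_{Nadir}.
∂π/∂x_{Nadir} = 157 − 6x_{Nadir} − 2x_{Kora} = 0 ⇒ x_{Nadir} = 157/6 − (1/3)x_{Kora}.
The best-response slope dx_{Nadir}/dx_{Kora} = −1/3 < 0: the reaction function is downward-sloping, so the choices are strategic substitutes.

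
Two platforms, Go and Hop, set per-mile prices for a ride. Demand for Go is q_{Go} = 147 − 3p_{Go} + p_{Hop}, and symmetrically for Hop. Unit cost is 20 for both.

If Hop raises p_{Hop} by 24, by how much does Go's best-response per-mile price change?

4

Go's profit: π = (p_{Go} − 20)(147 − 3p_{Go} + p_{Hop}).
∂π/∂p_{Go} = 207 − 6p_{Go} + p_{Hop} = 0 ⇒ p_{Go} = 34.5 + (1/6)p_{Hop}.
The reaction-function slope is 1/6, so a 24-unit rise in p_{Hop} moves p_{Go} by 1/6 × 24 = 4. Go's best response rises — the actions are strategic complements.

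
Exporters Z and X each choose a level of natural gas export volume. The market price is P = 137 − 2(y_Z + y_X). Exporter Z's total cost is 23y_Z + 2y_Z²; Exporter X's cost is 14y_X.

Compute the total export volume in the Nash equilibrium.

Exporter Z's profit: π = y_Z(137 − 2(y_Z + y_X)) − 23y_Z − 2y_Z².
∂π/∂y_Z = 114 − 8y_Z − 2y_X = 0, so y_Z = 14.25 − 0.25y_X.
For X: ∂π/∂y_X = 123 − 4y_X − 2y_Z = 0 ⇒ y_X = 30.75 − 0.5y_Z.
Solving the two reaction functions simultaneously: (1 − (−0.25)(−0.5))y_Z = 14.25 − 0.25·30.75, so 0.875y_Z = 6.5625 and y_Z = 7.5.
Then y_X = 30.75 − 0.5·7.5 = 27.
Total export volume: 7.5 + 27 = 34.5.

34.5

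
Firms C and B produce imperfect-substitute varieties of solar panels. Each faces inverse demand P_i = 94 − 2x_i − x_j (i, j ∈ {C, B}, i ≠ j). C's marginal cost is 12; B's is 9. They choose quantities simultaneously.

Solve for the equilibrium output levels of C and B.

16.2, 17.2

Firm C's profit: π = x_C(94 − 2x_C − x_B) − 12x_C.
∂π/∂x_C = 82 − 4x_C − x_B = 0 ⇒ x_C = 20.5 − 0.25x_B.
Similarly x_B = 21.25 − 0.25x_C.
Plugging x_B into C's best response: x_C = 20.5 − 0.25(21.25 − 0.25x_C) ⇒ 0.9375x_C = 15.1875, so x_C = 16.2.
Then x_B = 21.25 − 0.25·16.2 = 17.2.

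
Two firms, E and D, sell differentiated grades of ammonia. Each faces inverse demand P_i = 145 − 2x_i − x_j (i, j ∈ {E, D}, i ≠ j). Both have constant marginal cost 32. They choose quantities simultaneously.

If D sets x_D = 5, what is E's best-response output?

27

Firm E's profit: π = x_E(145 − 2x_E − x_D) − 32x_E.
∂π/∂x_E = 113 − 4x_E − x_D = 0 ⇒ x_E = 28.25 − 0.25x_D.
At x_D = 5: x_E = 28.25 − 0.25·5 = 27.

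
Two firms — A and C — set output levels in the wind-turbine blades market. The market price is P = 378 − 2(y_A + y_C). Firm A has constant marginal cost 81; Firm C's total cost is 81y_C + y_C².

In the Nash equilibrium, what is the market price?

Firm A's profit: π = y_A(378 − 2(y_A + y_C)) − 81y_A.
∂π/∂y_A = 297 − 4y_A − 2y_C = 0, so y_A = 74.25 − 0.5y_C.
For C: ∂π/∂y_C = 297 − 6y_C − 2y_A = 0 ⇒ y_C = 49.5 − (1/3)y_A.
Substituting the second reaction function into the first: y_A = 74.25 − 0.5(49.5 − (1/3)y_A), which gives (5/6)y_A = 49.5 ⇒ y_A = 59.4.
Then y_C = 49.5 − (1/3)·59.4 = 29.7.
Equilibrium price: P = 378 − 2·89.1 = 199.8.

199.8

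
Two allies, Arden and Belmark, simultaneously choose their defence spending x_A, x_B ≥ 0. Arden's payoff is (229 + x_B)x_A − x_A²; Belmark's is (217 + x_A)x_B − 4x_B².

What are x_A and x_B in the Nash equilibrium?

Expanding Arden's payoff: 229x_A + x_Bx_A − x_A².
∂π/∂x_A = 229 + x_B − 2x_A = 0, so x_A = 114.5 + 0.5x_B.
Likewise for Belmark: x_B = 27.125 + 0.125x_A.
Plugging x_B into Arden's best response: x_A = 114.5 + 0.5(27.125 + 0.125x_A) ⇒ 0.9375x_A = 128.0625, so x_A = 136.6.
Then x_B = 27.125 + 0.125·136.6 = 44.2.

136.6, 44.2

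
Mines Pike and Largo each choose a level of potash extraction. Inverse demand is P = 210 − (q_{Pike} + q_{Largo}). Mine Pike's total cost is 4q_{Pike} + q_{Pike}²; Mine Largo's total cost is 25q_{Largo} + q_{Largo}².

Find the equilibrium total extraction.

78.2

Mine Pike's profit: π = q_{Pike}(210 − (q_{Pike} + q_{Largo})) − 4q_{Pike} − q_{Pike}².
∂π/∂q_{Pike} = 206 − 4q_{Pike} − q_{Largo} = 0, so q_{Pike} = 51.5 − 0.25q_{Largo}.
By the same steps for Largo: q_{Largo} = 46.25 − 0.25q_{Pike}.
Plugging q_{Largo} into Pike's best response: q_{Pike} = 51.5 − 0.25(46.25 − 0.25q_{Pike}) ⇒ 0.9375q_{Pike} = 39.9375, so q_{Pike} = 42.6.
Then q_{Largo} = 46.25 − 0.25·42.6 = 35.6.
Total extraction: 42.6 + 35.6 = 78.2.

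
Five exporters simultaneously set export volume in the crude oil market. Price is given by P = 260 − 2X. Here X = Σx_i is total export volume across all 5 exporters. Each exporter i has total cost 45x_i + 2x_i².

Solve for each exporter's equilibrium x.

13.4375

A representative exporter's profit is π_i = x_i(260 − 2X) − 45x_i − 2x_i², with X = x_i + Σ_{j≠i} x_j.
First-order condition: 215 − 8x_i − 2Σ_{j≠i} x_j = 0.
In a symmetric equilibrium every exporter chooses the same x, so Σ_{j≠i} x_j = 4x. The condition becomes 215 − 16x = 0, giving x = 215/16 = 13.4375.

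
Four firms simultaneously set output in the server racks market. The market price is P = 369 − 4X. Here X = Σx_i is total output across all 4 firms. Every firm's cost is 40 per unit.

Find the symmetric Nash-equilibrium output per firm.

16.45

A representative firm's profit is π_i = x_i(369 − 4X) − 40x_i, with X = x_i + Σ_{j≠i} x_j.
First-order condition: 329 − 8x_i − 4Σ_{j≠i} x_j = 0.
With identical firms, set every x_j = x: then 329 − 8x − 12x = 0, i.e. x = 329/20 = 16.45.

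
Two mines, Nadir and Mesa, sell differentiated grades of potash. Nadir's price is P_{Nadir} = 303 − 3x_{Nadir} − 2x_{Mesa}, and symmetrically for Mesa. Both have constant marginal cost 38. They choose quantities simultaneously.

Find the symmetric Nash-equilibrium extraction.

33.125

Mine Nadir's profit: π = x_{Nadir}(303 − 3x_{Nadir} − 2x_{Mesa}) − 38x_{Nadir}.
∂π/∂x_{Nadir} = 265 − 6x_{Nadir} − 2x_{Mesa} = 0 ⇒ x_{Nadir} = 265/6 − (1/3)x_{Mesa}.
By symmetry x_{Mesa} = x_{Nadir}; substituting into the reaction function, (4/3)x_{Nadir} = 265/6 and x_{Nadir} = 33.125.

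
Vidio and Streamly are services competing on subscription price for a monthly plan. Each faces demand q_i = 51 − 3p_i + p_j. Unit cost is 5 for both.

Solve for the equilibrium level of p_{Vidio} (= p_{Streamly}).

13.2

Vidio's profit: π = (p_{Vidio} − 5)(51 − 3p_{Vidio} + p_{Streamly}).
∂π/∂p_{Vidio} = 66 − 6p_{Vidio} + p_{Streamly} = 0 ⇒ p_{Vidio} = 11 + (1/6)p_{Streamly}.
By symmetry p_{Streamly} = p_{Vidio}; substituting into the reaction function, (5/6)p_{Vidio} = 11 and p_{Vidio} = 13.2.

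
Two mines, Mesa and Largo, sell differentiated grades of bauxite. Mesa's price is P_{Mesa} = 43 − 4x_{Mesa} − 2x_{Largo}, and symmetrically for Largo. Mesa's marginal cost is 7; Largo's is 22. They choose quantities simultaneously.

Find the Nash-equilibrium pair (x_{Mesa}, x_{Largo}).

4.1, 1.6

Mine Mesa's profit: π = x_{Mesa}(43 − 4x_{Mesa} − 2x_{Largo}) − 7x_{Mesa}.
∂π/∂x_{Mesa} = 36 − 8x_{Mesa} − 2x_{Largo} = 0 ⇒ x_{Mesa} = 4.5 − 0.25x_{Largo}.
Similarly x_{Largo} = 2.625 − 0.25x_{Mesa}.
Substituting the second reaction function into the first: x_{Mesa} = 4.5 − 0.25(2.625 − 0.25x_{Mesa}), which gives 0.9375x_{Mesa} = 123/32 ⇒ x_{Mesa} = 4.1.
Then x_{Largo} = 2.625 − 0.25·4.1 = 1.6.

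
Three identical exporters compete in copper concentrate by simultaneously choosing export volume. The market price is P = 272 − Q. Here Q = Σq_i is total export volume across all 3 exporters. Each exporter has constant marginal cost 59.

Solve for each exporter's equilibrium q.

53.25

A representative exporter's profit is π_i = q_i(272 − Q) − 59q_i, with Q = q_i + Σ_{j≠i} q_j.
First-order condition: 213 − 2q_i − Σ_{j≠i} q_j = 0.
Imposing symmetry (q_j = q for all j) turns Σ_{j≠i} q_j into 2q, so 213 = 4q and q = 53.25.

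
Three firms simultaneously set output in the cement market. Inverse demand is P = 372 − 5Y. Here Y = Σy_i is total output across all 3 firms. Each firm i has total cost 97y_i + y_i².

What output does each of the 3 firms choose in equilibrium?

A representative firm's profit is π_i = y_i(372 − 5Y) − 97y_i − y_i², with Y = y_i + Σ_{j≠i} y_j.
First-order condition: 275 − 12y_i − 5Σ_{j≠i} y_j = 0.
Imposing symmetry (y_j = y for all j) turns Σ_{j≠i} y_j into 2y, so 275 = 22y and y = 12.5.

12.5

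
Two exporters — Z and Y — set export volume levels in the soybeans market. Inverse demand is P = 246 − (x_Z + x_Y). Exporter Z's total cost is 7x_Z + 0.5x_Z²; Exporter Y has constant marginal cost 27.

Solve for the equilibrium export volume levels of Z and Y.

Exporter Z's profit: π = x_Z(246 − (x_Z + x_Y)) − 7x_Z − 0.5x_Z².
∂π/∂x_Z = 239 − 3x_Z − x_Y = 0, so x_Z = 239/3 − (1/3)x_Y.
For Y: ∂π/∂x_Y = 219 − 2x_Y − x_Z = 0 ⇒ x_Y = 109.5 − 0.5x_Z.
Solving the two reaction functions simultaneously: (1 − (−1/3)(−0.5))x_Z = 239/3 − (1/3)·109.5, so (5/6)x_Z = 259/6 and x_Z = 51.8.
Then x_Y = 109.5 − 0.5·51.8 = 83.6.

51.8, 83.6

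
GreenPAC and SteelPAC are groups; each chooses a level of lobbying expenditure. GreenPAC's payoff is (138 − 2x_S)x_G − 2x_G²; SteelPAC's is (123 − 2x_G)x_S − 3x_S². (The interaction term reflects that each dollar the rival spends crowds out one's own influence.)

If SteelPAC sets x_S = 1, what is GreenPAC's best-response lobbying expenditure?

34

Expanding GreenPAC's payoff: 138x_G − 2x_Sx_G − 2x_G².
∂π/∂x_G = 138 − 2x_S − 4x_G = 0, so x_G = 34.5 − 0.5x_S.
At x_S = 1: x_G = 34.5 − 0.5·1 = 34.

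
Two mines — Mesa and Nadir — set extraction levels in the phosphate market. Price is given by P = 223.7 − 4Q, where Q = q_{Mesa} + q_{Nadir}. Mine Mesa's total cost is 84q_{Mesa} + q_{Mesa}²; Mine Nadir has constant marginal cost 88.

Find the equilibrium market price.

137.8875

Mine Mesa's profit: π = q_{Mesa}(223.7 − 4(q_{Mesa} + q_{Nadir})) − 84q_{Mesa} − q_{Mesa}².
∂π/∂q_{Mesa} = 139.7 − 10q_{Mesa} − 4q_{Nadir} = 0, so q_{Mesa} = 13.97 − 0.4q_{Nadir}.
For Nadir: ∂π/∂q_{Nadir} = 135.7 − 8q_{Nadir} − 4q_{Mesa} = 0 ⇒ q_{Nadir} = 16.9625 − 0.5q_{Mesa}.
Solving the two reaction functions simultaneously: (1 − (−0.4)(−0.5))q_{Mesa} = 13.97 − 0.4·16.9625, so 0.8q_{Mesa} = 7.185 and q_{Mesa} = 1437/160.
Then q_{Nadir} = 16.9625 − 0.5·(1437/160) = 3991/320.
Equilibrium price: P = 223.7 − 4·(1373/64) = 137.8875.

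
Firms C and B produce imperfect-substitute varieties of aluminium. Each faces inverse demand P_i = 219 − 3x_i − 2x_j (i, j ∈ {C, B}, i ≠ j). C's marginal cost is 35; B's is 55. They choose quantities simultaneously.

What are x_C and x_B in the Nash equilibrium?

Firm C's profit: π = x_C(219 − 3x_C − 2x_B) − 35x_C.
∂π/∂x_C = 184 − 6x_C − 2x_B = 0 ⇒ x_C = 92/3 − (1/3)x_B.
Similarly x_B = 82/3 − (1/3)x_C.
Plugging x_B into C's best response: x_C = 92/3 − (1/3)(82/3 − (1/3)x_C) ⇒ (8/9)x_C = 194/9, so x_C = 24.25.
Then x_B = 82/3 − (1/3)·24.25 = 19.25.

24.25, 19.25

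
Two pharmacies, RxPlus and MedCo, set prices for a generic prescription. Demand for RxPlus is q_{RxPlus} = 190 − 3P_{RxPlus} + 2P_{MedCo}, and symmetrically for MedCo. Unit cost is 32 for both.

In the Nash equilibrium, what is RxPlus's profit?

RxPlus's profit: π = (P_{RxPlus} − 32)(190 − 3P_{RxPlus} + 2P_{MedCo}).
∂π/∂P_{RxPlus} = 286 − 6P_{RxPlus} + 2P_{MedCo} = 0 ⇒ P_{RxPlus} = 143/3 + (1/3)P_{MedCo}.
By symmetry P_{MedCo} = P_{RxPlus}; substituting into the reaction function, (2/3)P_{RxPlus} = 143/3 and P_{RxPlus} = 71.5.
q_{RxPlus} = 190 − 3·71.5 + 2·71.5 = 118.5.
Profit = (71.5 − 32)·118.5 = 4680.75.

4680.75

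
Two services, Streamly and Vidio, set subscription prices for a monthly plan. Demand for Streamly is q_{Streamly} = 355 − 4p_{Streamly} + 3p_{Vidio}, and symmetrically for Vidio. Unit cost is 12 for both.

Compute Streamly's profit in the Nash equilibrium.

Streamly's profit: π = (p_{Streamly} − 12)(355 − 4p_{Streamly} + 3p_{Vidio}).
∂π/∂p_{Streamly} = 403 − 8p_{Streamly} + 3p_{Vidio} = 0 ⇒ p_{Streamly} = 50.375 + 0.375p_{Vidio}.
By symmetry p_{Vidio} = p_{Streamly}; substituting into the reaction function, 0.625p_{Streamly} = 50.375 and p_{Streamly} = 80.6.
q_{Streamly} = 355 − 4·80.6 + 3·80.6 = 274.4.
Profit = (80.6 − 12)·274.4 = 18823.84.

18823.84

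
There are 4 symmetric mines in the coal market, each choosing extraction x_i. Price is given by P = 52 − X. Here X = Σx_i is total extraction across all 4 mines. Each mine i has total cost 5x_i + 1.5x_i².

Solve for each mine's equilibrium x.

5.875

A representative mine's profit is π_i = x_i(52 − X) − 5x_i − 1.5x_i², with X = x_i + Σ_{j≠i} x_j.
First-order condition: 47 − 5x_i − Σ_{j≠i} x_j = 0.
In a symmetric equilibrium every mine chooses the same x, so Σ_{j≠i} x_j = 3x. The condition becomes 47 − 8x = 0, giving x = 47/8 = 5.875.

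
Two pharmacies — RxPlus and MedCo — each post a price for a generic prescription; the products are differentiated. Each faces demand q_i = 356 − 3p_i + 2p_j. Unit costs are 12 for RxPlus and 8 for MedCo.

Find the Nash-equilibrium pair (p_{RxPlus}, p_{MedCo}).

RxPlus's profit: π = (p_{RxPlus} − 12)(356 − 3p_{RxPlus} + 2p_{MedCo}).
∂π/∂p_{RxPlus} = 392 − 6p_{RxPlus} + 2p_{MedCo} = 0 ⇒ p_{RxPlus} = 196/3 + (1/3)p_{MedCo}.
Similarly p_{MedCo} = 190/3 + (1/3)p_{RxPlus}.
Substituting the second reaction function into the first: p_{RxPlus} = 196/3 + (1/3)(190/3 + (1/3)p_{RxPlus}), which gives (8/9)p_{RxPlus} = 778/9 ⇒ p_{RxPlus} = 97.25.
Then p_{MedCo} = 190/3 + (1/3)·97.25 = 95.75.

97.25, 95.75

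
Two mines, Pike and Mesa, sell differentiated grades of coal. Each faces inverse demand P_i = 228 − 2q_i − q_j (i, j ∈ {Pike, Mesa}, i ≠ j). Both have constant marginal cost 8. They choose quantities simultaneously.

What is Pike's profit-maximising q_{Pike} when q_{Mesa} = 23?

Mine Pike's profit: π = q_{Pike}(228 − 2q_{Pike} − q_{Mesa}) − 8q_{Pike}.
∂π/∂q_{Pike} = 220 − 4q_{Pike} − q_{Mesa} = 0 ⇒ q_{Pike} = 55 − 0.25q_{Mesa}.
At q_{Mesa} = 23: q_{Pike} = 55 − 0.25·23 = 49.25.

49.25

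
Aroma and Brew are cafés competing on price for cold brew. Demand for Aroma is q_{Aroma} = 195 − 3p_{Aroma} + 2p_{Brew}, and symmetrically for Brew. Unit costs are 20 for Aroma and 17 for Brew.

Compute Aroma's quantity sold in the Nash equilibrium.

Aroma's profit: π = (p_{Aroma} − 20)(195 − 3p_{Aroma} + 2p_{Brew}).
∂π/∂p_{Aroma} = 255 − 6p_{Aroma} + 2p_{Brew} = 0 ⇒ p_{Aroma} = 42.5 + (1/3)p_{Brew}.
Similarly p_{Brew} = 41 + (1/3)p_{Aroma}.
Substituting the second reaction function into the first: p_{Aroma} = 42.5 + (1/3)(41 + (1/3)p_{Aroma}), which gives (8/9)p_{Aroma} = 337/6 ⇒ p_{Aroma} = 63.1875.
Then p_{Brew} = 41 + (1/3)·63.1875 = 62.0625.
q_{Aroma} = 195 − 3·63.1875 + 2·62.0625 = 129.5625.

129.5625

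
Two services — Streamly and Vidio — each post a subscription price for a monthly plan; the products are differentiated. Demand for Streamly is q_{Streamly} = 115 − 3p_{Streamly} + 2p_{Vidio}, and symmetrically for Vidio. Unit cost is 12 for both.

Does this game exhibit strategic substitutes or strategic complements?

strategic complements

Streamly's profit: π = (p_{Streamly} − 12)(115 − 3p_{Streamly} + 2p_{Vidio}).
∂π/∂p_{Streamly} = 151 − 6p_{Streamly} + 2p_{Vidio} = 0 ⇒ p_{Streamly} = 151/6 + (1/3)p_{Vidio}.
The best-response slope dp_{Streamly}/dp_{Vidio} = 1/3 > 0: the reaction function is upward-sloping, so the choices are strategic complements.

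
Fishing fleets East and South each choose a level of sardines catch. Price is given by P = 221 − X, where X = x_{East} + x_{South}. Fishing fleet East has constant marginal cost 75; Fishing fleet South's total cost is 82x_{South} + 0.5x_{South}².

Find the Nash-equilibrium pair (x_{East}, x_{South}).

Fishing fleet East's profit: π = x_{East}(221 − (x_{East} + x_{South})) − 75x_{East}.
∂π/∂x_{East} = 146 − 2x_{East} − x_{South} = 0, so x_{East} = 73 − 0.5x_{South}.
For South: ∂π/∂x_{South} = 139 − 3x_{South} − x_{East} = 0 ⇒ x_{South} = 139/3 − (1/3)x_{East}.
Solving the two reaction functions simultaneously: (1 − (−0.5)(−1/3))x_{East} = 73 − 0.5·(139/3), so (5/6)x_{East} = 299/6 and x_{East} = 59.8.
Then x_{South} = 139/3 − (1/3)·59.8 = 26.4.

59.8, 26.4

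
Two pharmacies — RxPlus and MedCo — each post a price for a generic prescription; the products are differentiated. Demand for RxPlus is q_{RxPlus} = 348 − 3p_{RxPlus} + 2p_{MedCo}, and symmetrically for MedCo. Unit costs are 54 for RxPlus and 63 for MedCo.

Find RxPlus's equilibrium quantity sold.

225.5625

RxPlus's profit: π = (p_{RxPlus} − 54)(348 − 3p_{RxPlus} + 2p_{MedCo}).
∂π/∂p_{RxPlus} = 510 − 6p_{RxPlus} + 2p_{MedCo} = 0 ⇒ p_{RxPlus} = 85 + (1/3)p_{MedCo}.
Similarly p_{MedCo} = 89.5 + (1/3)p_{RxPlus}.
Plugging p_{MedCo} into RxPlus's best response: p_{RxPlus} = 85 + (1/3)(89.5 + (1/3)p_{RxPlus}) ⇒ (8/9)p_{RxPlus} = 689/6, so p_{RxPlus} = 129.1875.
Then p_{MedCo} = 89.5 + (1/3)·129.1875 = 132.5625.
q_{RxPlus} = 348 − 3·129.1875 + 2·132.5625 = 225.5625.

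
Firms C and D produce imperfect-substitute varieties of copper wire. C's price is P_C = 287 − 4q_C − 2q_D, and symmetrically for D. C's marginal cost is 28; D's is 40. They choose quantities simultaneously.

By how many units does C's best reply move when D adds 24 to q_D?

Firm C's profit: π = q_C(287 − 4q_C − 2q_D) − 28q_C.
∂π/∂q_C = 259 − 8q_C − 2q_D = 0 ⇒ q_C = 32.375 − 0.25q_D.
The reaction-function slope is −0.25, so a 24-unit rise in q_D moves q_C by −0.25 × 24 = −6. C's best response falls — the actions are strategic substitutes.

-6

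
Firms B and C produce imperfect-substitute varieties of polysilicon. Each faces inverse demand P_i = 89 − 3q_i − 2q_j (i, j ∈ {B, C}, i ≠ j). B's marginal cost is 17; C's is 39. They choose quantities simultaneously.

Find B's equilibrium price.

48.125

Firm B's profit: π = q_B(89 − 3q_B − 2q_C) − 17q_B.
∂π/∂q_B = 72 − 6q_B − 2q_C = 0 ⇒ q_B = 12 − (1/3)q_C.
Similarly q_C = 25/3 − (1/3)q_B.
Substituting the second reaction function into the first: q_B = 12 − (1/3)(25/3 − (1/3)q_B), which gives (8/9)q_B = 83/9 ⇒ q_B = 10.375.
Then q_C = 25/3 − (1/3)·10.375 = 4.875.
P_B = 89 − 3·10.375 − 2·4.875 = 48.125.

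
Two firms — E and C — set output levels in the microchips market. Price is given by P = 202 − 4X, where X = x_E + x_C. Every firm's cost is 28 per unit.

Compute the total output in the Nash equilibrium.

29

Firm E's profit: π = x_E(202 − 4(x_E + x_C)) − 28x_E.
∂π/∂x_E = 174 − 8x_E − 4x_C = 0, so x_E = 21.75 − 0.5x_C.
By symmetry x_C = x_E; substituting into the reaction function, 1.5x_E = 21.75 and x_E = 14.5.
Total output: 14.5 + 14.5 = 29.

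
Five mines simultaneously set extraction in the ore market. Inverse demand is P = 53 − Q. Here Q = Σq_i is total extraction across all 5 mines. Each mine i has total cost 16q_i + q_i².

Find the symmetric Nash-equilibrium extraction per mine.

4.625

A representative mine's profit is π_i = q_i(53 − Q) − 16q_i − q_i², with Q = q_i + Σ_{j≠i} q_j.
First-order condition: 37 − 4q_i − Σ_{j≠i} q_j = 0.
In a symmetric equilibrium every mine chooses the same q, so Σ_{j≠i} q_j = 4q. The condition becomes 37 − 8q = 0, giving q = 37/8 = 4.625.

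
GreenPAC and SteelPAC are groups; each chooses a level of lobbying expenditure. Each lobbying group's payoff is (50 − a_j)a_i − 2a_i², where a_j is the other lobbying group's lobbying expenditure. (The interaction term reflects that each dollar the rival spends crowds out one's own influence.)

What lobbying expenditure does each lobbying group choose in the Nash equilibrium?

10

GreenPAC's payoff is (50 − a_S)a_G − 2a_G².
∂π/∂a_G = 50 − a_S − 4a_G = 0, so a_G = 12.5 − 0.25a_S.
By symmetry a_S = a_G; substituting into the reaction function, 1.25a_G = 12.5 and a_G = 10.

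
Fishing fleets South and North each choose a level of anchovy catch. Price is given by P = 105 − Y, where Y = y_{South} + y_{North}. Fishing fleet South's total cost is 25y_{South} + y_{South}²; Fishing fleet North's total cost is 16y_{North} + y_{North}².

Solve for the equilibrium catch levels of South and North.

Fishing fleet South's profit: π = y_{South}(105 − (y_{South} + y_{North})) − 25y_{South} − y_{South}².
∂π/∂y_{South} = 80 − 4y_{South} − y_{North} = 0, so y_{South} = 20 − 0.25y_{North}.
By the same steps for North: y_{North} = 22.25 − 0.25y_{South}.
Solving the two reaction functions simultaneously: (1 − (−0.25)(−0.25))y_{South} = 20 − 0.25·22.25, so 0.9375y_{South} = 14.4375 and y_{South} = 15.4.
Then y_{North} = 22.25 − 0.25·15.4 = 18.4.

15.4, 18.4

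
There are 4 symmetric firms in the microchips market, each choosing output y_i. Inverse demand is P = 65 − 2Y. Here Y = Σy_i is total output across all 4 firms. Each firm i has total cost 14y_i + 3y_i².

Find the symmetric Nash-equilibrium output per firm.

3.1875

A representative firm's profit is π_i = y_i(65 − 2Y) − 14y_i − 3y_i², with Y = y_i + Σ_{j≠i} y_j.
First-order condition: 51 − 10y_i − 2Σ_{j≠i} y_j = 0.
In a symmetric equilibrium every firm chooses the same y, so Σ_{j≠i} y_j = 3y. The condition becomes 51 − 16y = 0, giving y = 51/16 = 3.1875.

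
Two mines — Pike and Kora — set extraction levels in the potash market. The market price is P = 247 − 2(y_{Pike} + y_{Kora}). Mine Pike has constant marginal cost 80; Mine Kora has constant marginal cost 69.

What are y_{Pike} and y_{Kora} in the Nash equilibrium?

Mine Pike's profit: π = y_{Pike}(247 − 2(y_{Pike} + y_{Kora})) − 80y_{Pike}.
∂π/∂y_{Pike} = 167 − 4y_{Pike} − 2y_{Kora} = 0, so y_{Pike} = 41.75 − 0.5y_{Kora}.
By the same steps for Kora: y_{Kora} = 44.5 − 0.5y_{Pike}.
Solving the two reaction functions simultaneously: (1 − (−0.5)(−0.5))y_{Pike} = 41.75 − 0.5·44.5, so 0.75y_{Pike} = 19.5 and y_{Pike} = 26.
Then y_{Kora} = 44.5 − 0.5·26 = 31.5.

26, 31.5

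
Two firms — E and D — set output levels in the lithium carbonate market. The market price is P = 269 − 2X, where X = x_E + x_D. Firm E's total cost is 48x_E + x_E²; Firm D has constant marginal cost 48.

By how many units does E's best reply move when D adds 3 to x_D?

-1

Firm E's profit: π = x_E(269 − 2(x_E + x_D)) − 48x_E − x_E².
∂π/∂x_E = 221 − 6x_E − 2x_D = 0, so x_E = 221/6 − (1/3)x_D.
The reaction-function slope is −1/3, so a 3-unit rise in x_D moves x_E by −1/3 × 3 = −1. E's best response falls — the actions are strategic substitutes.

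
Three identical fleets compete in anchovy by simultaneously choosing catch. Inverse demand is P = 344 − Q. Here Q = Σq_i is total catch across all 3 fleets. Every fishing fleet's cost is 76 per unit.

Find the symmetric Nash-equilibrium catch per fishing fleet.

A representative fishing fleet's profit is π_i = q_i(344 − Q) − 76q_i, with Q = q_i + Σ_{j≠i} q_j.
First-order condition: 268 − 2q_i − Σ_{j≠i} q_j = 0.
Imposing symmetry (q_j = q for all j) turns Σ_{j≠i} q_j into 2q, so 268 = 4q and q = 67.

67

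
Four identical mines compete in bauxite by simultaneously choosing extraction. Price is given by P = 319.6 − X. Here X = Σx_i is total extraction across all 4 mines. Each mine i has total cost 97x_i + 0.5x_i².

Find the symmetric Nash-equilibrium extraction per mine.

A representative mine's profit is π_i = x_i(319.6 − X) − 97x_i − 0.5x_i², with X = x_i + Σ_{j≠i} x_j.
First-order condition: 222.6 − 3x_i − Σ_{j≠i} x_j = 0.
Imposing symmetry (x_j = x for all j) turns Σ_{j≠i} x_j into 3x, so 222.6 = 6x and x = 37.1.

37.1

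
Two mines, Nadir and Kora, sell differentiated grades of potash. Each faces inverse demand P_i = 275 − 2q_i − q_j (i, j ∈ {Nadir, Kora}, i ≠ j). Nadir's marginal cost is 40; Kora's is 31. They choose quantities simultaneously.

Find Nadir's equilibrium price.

132.8

Mine Nadir's profit: π = q_{Nadir}(275 − 2q_{Nadir} − q_{Kora}) − 40q_{Nadir}.
∂π/∂q_{Nadir} = 235 − 4q_{Nadir} − q_{Kora} = 0 ⇒ q_{Nadir} = 58.75 − 0.25q_{Kora}.
Similarly q_{Kora} = 61 − 0.25q_{Nadir}.
Plugging q_{Kora} into Nadir's best response: q_{Nadir} = 58.75 − 0.25(61 − 0.25q_{Nadir}) ⇒ 0.9375q_{Nadir} = 43.5, so q_{Nadir} = 46.4.
Then q_{Kora} = 61 − 0.25·46.4 = 49.4.
P_{Nadir} = 275 − 2·46.4 − 49.4 = 132.8.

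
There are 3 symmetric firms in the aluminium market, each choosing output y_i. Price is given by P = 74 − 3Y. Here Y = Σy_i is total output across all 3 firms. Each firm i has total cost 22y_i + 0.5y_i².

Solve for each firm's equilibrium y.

4

A representative firm's profit is π_i = y_i(74 − 3Y) − 22y_i − 0.5y_i², with Y = y_i + Σ_{j≠i} y_j.
First-order condition: 52 − 7y_i − 3Σ_{j≠i} y_j = 0.
Imposing symmetry (y_j = y for all j) turns Σ_{j≠i} y_j into 2y, so 52 = 13y and y = 4.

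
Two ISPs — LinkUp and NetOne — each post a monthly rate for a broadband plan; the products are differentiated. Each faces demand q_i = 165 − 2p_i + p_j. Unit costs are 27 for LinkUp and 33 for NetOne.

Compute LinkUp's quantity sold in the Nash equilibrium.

LinkUp's profit: π = (p_{LinkUp} − 27)(165 − 2p_{LinkUp} + p_{NetOne}).
∂π/∂p_{LinkUp} = 219 − 4p_{LinkUp} + p_{NetOne} = 0 ⇒ p_{LinkUp} = 54.75 + 0.25p_{NetOne}.
Similarly p_{NetOne} = 57.75 + 0.25p_{LinkUp}.
Solving the two reaction functions simultaneously: (1 − (0.25)(0.25))p_{LinkUp} = 54.75 + 0.25·57.75, so 0.9375p_{LinkUp} = 69.1875 and p_{LinkUp} = 73.8.
Then p_{NetOne} = 57.75 + 0.25·73.8 = 76.2.
q_{LinkUp} = 165 − 2·73.8 + 76.2 = 93.6.

93.6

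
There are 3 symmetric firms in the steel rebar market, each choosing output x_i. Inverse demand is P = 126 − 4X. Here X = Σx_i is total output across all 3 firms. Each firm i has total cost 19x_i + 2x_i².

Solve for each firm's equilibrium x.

5.35

A representative firm's profit is π_i = x_i(126 − 4X) − 19x_i − 2x_i², with X = x_i + Σ_{j≠i} x_j.
First-order condition: 107 − 12x_i − 4Σ_{j≠i} x_j = 0.
Imposing symmetry (x_j = x for all j) turns Σ_{j≠i} x_j into 2x, so 107 = 20x and x = 5.35.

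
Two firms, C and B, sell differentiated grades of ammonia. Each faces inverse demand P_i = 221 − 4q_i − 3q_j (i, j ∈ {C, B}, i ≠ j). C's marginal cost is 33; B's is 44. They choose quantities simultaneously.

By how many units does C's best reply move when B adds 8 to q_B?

-3

Firm C's profit: π = q_C(221 − 4q_C − 3q_B) − 33q_C.
∂π/∂q_C = 188 − 8q_C − 3q_B = 0 ⇒ q_C = 23.5 − 0.375q_B.
The reaction-function slope is −0.375, so an 8-unit rise in q_B moves q_C by −0.375 × 8 = −3. C's best response falls — the actions are strategic substitutes.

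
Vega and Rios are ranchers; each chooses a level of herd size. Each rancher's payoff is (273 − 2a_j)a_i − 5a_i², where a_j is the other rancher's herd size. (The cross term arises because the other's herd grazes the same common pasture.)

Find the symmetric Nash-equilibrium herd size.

Vega's payoff is (273 − 2a_R)a_V − 5a_V².
∂π/∂a_V = 273 − 2a_R − 10a_V = 0, so a_V = 27.3 − 0.2a_R.
By symmetry a_R = a_V; substituting into the reaction function, 1.2a_V = 27.3 and a_V = 22.75.

22.75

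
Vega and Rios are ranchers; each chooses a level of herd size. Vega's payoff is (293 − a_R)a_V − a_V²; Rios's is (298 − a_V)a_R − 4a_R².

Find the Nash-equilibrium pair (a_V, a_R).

Expanding Vega's payoff: 293a_V − a_Ra_V − a_V².
∂π/∂a_V = 293 − a_R − 2a_V = 0, so a_V = 146.5 − 0.5a_R.
Likewise for Rios: a_R = 37.25 − 0.125a_V.
Substituting the second reaction function into the first: a_V = 146.5 − 0.5(37.25 − 0.125a_V), which gives 0.9375a_V = 127.875 ⇒ a_V = 136.4.
Then a_R = 37.25 − 0.125·136.4 = 20.2.

136.4, 20.2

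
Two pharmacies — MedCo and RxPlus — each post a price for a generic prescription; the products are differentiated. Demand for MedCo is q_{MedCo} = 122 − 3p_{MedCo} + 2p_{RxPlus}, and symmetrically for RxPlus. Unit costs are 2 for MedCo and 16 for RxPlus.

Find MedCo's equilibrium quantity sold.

MedCo's profit: π = (p_{MedCo} − 2)(122 − 3p_{MedCo} + 2p_{RxPlus}).
∂π/∂p_{MedCo} = 128 − 6p_{MedCo} + 2p_{RxPlus} = 0 ⇒ p_{MedCo} = 64/3 + (1/3)p_{RxPlus}.
Similarly p_{RxPlus} = 85/3 + (1/3)p_{MedCo}.
Plugging p_{RxPlus} into MedCo's best response: p_{MedCo} = 64/3 + (1/3)(85/3 + (1/3)p_{MedCo}) ⇒ (8/9)p_{MedCo} = 277/9, so p_{MedCo} = 34.625.
Then p_{RxPlus} = 85/3 + (1/3)·34.625 = 39.875.
q_{MedCo} = 122 − 3·34.625 + 2·39.875 = 97.875.

97.875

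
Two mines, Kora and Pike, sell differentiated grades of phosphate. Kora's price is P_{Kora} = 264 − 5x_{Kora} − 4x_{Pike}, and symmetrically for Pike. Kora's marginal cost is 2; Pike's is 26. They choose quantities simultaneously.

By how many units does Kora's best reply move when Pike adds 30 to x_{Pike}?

-12

Mine Kora's profit: π = x_{Kora}(264 − 5x_{Kora} − 4x_{Pike}) − 2x_{Kora}.
∂π/∂x_{Kora} = 262 − 10x_{Kora} − 4x_{Pike} = 0 ⇒ x_{Kora} = 26.2 − 0.4x_{Pike}.
The reaction-function slope is −0.4, so a 30-unit rise in x_{Pike} moves x_{Kora} by −0.4 × 30 = −12. Kora's best response falls — the actions are strategic substitutes.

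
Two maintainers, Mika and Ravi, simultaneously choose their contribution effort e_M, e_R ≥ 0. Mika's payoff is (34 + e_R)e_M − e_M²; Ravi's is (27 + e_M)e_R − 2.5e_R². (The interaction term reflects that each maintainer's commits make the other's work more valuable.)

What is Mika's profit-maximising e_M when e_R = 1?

Expanding Mika's payoff: 34e_M + e_Re_M − e_M².
∂π/∂e_M = 34 + e_R − 2e_M = 0, so e_M = 17 + 0.5e_R.
At e_R = 1: e_M = 17 + 0.5·1 = 17.5.

17.5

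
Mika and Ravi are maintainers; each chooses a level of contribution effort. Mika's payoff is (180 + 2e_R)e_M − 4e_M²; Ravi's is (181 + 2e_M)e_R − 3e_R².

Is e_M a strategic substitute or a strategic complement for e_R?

strategic complements

Expanding Mika's payoff: 180e_M + 2e_Re_M − 4e_M².
∂π/∂e_M = 180 + 2e_R − 8e_M = 0, so e_M = 22.5 + 0.25e_R.
The best-response slope de_M/de_R = 0.25 > 0: the reaction function is upward-sloping, so the choices are strategic complements.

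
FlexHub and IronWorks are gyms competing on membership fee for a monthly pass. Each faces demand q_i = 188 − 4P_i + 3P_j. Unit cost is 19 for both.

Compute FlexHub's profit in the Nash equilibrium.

FlexHub's profit: π = (P_{FlexHub} − 19)(188 − 4P_{FlexHub} + 3P_{IronWorks}).
∂π/∂P_{FlexHub} = 264 − 8P_{FlexHub} + 3P_{IronWorks} = 0 ⇒ P_{FlexHub} = 33 + 0.375P_{IronWorks}.
The game is symmetric, so in equilibrium P_{IronWorks} = P_{FlexHub}: the reaction function gives 0.625P_{FlexHub} = 33, hence P_{FlexHub} = 52.8.
q_{FlexHub} = 188 − 4·52.8 + 3·52.8 = 135.2.
Profit = (52.8 − 19)·135.2 = 4569.76.

4569.76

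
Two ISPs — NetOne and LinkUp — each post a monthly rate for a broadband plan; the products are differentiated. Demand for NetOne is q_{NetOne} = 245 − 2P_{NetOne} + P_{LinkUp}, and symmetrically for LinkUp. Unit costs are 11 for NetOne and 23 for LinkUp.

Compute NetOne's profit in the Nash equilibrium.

12672.32

NetOne's profit: π = (P_{NetOne} − 11)(245 − 2P_{NetOne} + P_{LinkUp}).
∂π/∂P_{NetOne} = 267 − 4P_{NetOne} + P_{LinkUp} = 0 ⇒ P_{NetOne} = 66.75 + 0.25P_{LinkUp}.
Similarly P_{LinkUp} = 72.75 + 0.25P_{NetOne}.
Plugging P_{LinkUp} into NetOne's best response: P_{NetOne} = 66.75 + 0.25(72.75 + 0.25P_{NetOne}) ⇒ 0.9375P_{NetOne} = 84.9375, so P_{NetOne} = 90.6.
Then P_{LinkUp} = 72.75 + 0.25·90.6 = 95.4.
q_{NetOne} = 245 − 2·90.6 + 95.4 = 159.2.
Profit = (90.6 − 11)·159.2 = 12672.32.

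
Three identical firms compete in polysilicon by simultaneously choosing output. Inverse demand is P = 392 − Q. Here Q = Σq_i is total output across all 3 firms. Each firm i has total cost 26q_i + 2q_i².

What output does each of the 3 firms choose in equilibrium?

45.75

A representative firm's profit is π_i = q_i(392 − Q) − 26q_i − 2q_i², with Q = q_i + Σ_{j≠i} q_j.
First-order condition: 366 − 6q_i − Σ_{j≠i} q_j = 0.
With identical firms, set every q_j = q: then 366 − 6q − 2q = 0, i.e. q = 366/8 = 45.75.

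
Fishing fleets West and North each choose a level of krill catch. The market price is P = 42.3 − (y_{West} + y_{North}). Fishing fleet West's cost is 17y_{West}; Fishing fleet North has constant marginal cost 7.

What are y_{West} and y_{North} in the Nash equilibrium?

Fishing fleet West's profit: π = y_{West}(42.3 − (y_{West} + y_{North})) − 17y_{West}.
∂π/∂y_{West} = 25.3 − 2y_{West} − y_{North} = 0, so y_{West} = 12.65 − 0.5y_{North}.
By the same steps for North: y_{North} = 17.65 − 0.5y_{West}.
Substituting the second reaction function into the first: y_{West} = 12.65 − 0.5(17.65 − 0.5y_{West}), which gives 0.75y_{West} = 3.825 ⇒ y_{West} = 5.1.
Then y_{North} = 17.65 − 0.5·5.1 = 15.1.

5.1, 15.1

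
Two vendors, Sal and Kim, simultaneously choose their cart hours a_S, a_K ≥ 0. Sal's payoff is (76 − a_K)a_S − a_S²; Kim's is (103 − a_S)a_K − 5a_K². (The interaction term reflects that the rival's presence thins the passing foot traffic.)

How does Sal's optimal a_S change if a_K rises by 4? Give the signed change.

-2

Expanding Sal's payoff: 76a_S − a_Ka_S − a_S².
∂π/∂a_S = 76 − a_K − 2a_S = 0, so a_S = 38 − 0.5a_K.
The reaction-function slope is −0.5, so a 4-unit rise in a_K moves a_S by −0.5 × 4 = −2. Sal's best response falls — the actions are strategic substitutes.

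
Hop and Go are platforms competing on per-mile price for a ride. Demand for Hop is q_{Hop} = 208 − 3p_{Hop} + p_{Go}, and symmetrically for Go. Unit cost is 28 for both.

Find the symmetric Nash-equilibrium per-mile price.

Hop's profit: π = (p_{Hop} − 28)(208 − 3p_{Hop} + p_{Go}).
∂π/∂p_{Hop} = 292 − 6p_{Hop} + p_{Go} = 0 ⇒ p_{Hop} = 146/3 + (1/6)p_{Go}.
By symmetry p_{Go} = p_{Hop}; substituting into the reaction function, (5/6)p_{Hop} = 146/3 and p_{Hop} = 58.4.

58.4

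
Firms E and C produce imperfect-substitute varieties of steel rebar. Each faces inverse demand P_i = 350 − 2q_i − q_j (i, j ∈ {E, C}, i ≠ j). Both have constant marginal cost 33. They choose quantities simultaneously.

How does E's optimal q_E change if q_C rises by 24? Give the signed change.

-6

Firm E's profit: π = q_E(350 − 2q_E − q_C) − 33q_E.
∂π/∂q_E = 317 − 4q_E − q_C = 0 ⇒ q_E = 79.25 − 0.25q_C.
The reaction-function slope is −0.25, so a 24-unit rise in q_C moves q_E by −0.25 × 24 = −6. E's best response falls — the actions are strategic substitutes.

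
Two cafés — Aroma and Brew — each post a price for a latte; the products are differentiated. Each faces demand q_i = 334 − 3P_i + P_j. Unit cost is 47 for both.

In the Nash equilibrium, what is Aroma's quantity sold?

Aroma's profit: π = (P_{Aroma} − 47)(334 − 3P_{Aroma} + P_{Brew}).
∂π/∂P_{Aroma} = 475 − 6P_{Aroma} + P_{Brew} = 0 ⇒ P_{Aroma} = 475/6 + (1/6)P_{Brew}.
Setting P_{Aroma} = P_{Brew} in the reaction function: P_{Aroma} = 475/6 + (1/6)P_{Aroma}, so P_{Aroma} = (475/6) / (5/6) = 95.
q_{Aroma} = 334 − 3·95 + 95 = 144.

144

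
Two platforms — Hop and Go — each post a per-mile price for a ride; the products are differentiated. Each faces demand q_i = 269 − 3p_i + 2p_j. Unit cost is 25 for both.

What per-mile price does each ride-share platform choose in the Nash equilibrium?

Hop's profit: π = (p_{Hop} − 25)(269 − 3p_{Hop} + 2p_{Go}).
∂π/∂p_{Hop} = 344 − 6p_{Hop} + 2p_{Go} = 0 ⇒ p_{Hop} = 172/3 + (1/3)p_{Go}.
Setting p_{Hop} = p_{Go} in the reaction function: p_{Hop} = 172/3 + (1/3)p_{Hop}, so p_{Hop} = (172/3) / (2/3) = 86.

86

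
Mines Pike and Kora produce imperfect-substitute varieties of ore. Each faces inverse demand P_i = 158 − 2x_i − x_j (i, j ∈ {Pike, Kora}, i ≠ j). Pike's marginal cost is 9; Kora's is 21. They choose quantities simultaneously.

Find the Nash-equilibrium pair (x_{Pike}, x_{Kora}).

30.6, 26.6

Mine Pike's profit: π = x_{Pike}(158 − 2x_{Pike} − x_{Kora}) − 9x_{Pike}.
∂π/∂x_{Pike} = 149 − 4x_{Pike} − x_{Kora} = 0 ⇒ x_{Pike} = 37.25 − 0.25x_{Kora}.
Similarly x_{Kora} = 34.25 − 0.25x_{Pike}.
Plugging x_{Kora} into Pike's best response: x_{Pike} = 37.25 − 0.25(34.25 − 0.25x_{Pike}) ⇒ 0.9375x_{Pike} = 28.6875, so x_{Pike} = 30.6.
Then x_{Kora} = 34.25 − 0.25·30.6 = 26.6.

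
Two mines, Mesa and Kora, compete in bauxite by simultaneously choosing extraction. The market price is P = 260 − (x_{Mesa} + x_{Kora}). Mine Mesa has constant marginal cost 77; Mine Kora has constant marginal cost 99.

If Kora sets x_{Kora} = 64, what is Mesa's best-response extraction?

Mine Mesa's profit: π = x_{Mesa}(260 − (x_{Mesa} + x_{Kora})) − 77x_{Mesa}.
∂π/∂x_{Mesa} = 183 − 2x_{Mesa} − x_{Kora} = 0, so x_{Mesa} = 91.5 − 0.5x_{Kora}.
At x_{Kora} = 64: x_{Mesa} = 91.5 − 0.5·64 = 59.5.

59.5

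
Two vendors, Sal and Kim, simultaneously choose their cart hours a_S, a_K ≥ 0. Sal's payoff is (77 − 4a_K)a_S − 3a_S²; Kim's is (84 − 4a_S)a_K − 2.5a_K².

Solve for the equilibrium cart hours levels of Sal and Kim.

Expanding Sal's payoff: 77a_S − 4a_Ka_S − 3a_S².
∂π/∂a_S = 77 − 4a_K − 6a_S = 0, so a_S = 77/6 − (2/3)a_K.
Likewise for Kim: a_K = 16.8 − 0.8a_S.
Substituting the second reaction function into the first: a_S = 77/6 − (2/3)(16.8 − 0.8a_S), which gives (7/15)a_S = 49/30 ⇒ a_S = 3.5.
Then a_K = 16.8 − 0.8·3.5 = 14.

3.5, 14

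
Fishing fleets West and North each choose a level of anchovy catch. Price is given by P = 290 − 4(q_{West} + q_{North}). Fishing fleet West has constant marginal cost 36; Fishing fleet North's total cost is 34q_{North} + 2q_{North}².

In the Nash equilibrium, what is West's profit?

Fishing fleet West's profit: π = q_{West}(290 − 4(q_{West} + q_{North})) − 36q_{West}.
∂π/∂q_{West} = 254 − 8q_{West} − 4q_{North} = 0, so q_{West} = 31.75 − 0.5q_{North}.
For North: ∂π/∂q_{North} = 256 − 12q_{North} − 4q_{West} = 0 ⇒ q_{North} = 64/3 − (1/3)q_{West}.
Substituting the second reaction function into the first: q_{West} = 31.75 − 0.5(64/3 − (1/3)q_{West}), which gives (5/6)q_{West} = 253/12 ⇒ q_{West} = 25.3.
Then q_{North} = 64/3 − (1/3)·25.3 = 12.9.
Price P = 290 − 4·38.2 = 137.2.
West's profit: (137.2 − 36)·25.3 = 2560.36.

2560.36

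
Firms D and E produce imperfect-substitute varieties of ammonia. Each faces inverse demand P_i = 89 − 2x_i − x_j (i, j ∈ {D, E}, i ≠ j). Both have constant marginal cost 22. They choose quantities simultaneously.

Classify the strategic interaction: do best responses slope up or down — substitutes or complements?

Firm D's profit: π = x_D(89 − 2x_D − x_E) − 22x_D.
∂π/∂x_D = 67 − 4x_D − x_E = 0 ⇒ x_D = 16.75 − 0.25x_E.
The best-response slope dx_D/dx_E = −0.25 < 0: the reaction function is downward-sloping, so the choices are strategic substitutes.

strategic substitutes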